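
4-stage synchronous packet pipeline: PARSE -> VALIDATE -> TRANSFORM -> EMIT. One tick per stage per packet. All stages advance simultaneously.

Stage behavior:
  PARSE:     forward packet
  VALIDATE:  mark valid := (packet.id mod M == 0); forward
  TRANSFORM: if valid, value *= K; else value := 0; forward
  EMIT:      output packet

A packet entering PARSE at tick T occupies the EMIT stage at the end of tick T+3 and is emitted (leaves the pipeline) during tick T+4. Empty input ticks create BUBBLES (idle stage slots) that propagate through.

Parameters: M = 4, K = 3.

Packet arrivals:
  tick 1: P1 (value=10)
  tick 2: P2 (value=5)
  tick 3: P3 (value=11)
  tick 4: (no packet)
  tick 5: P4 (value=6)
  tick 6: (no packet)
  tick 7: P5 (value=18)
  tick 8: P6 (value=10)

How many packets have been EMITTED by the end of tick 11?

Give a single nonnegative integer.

Answer: 5

Derivation:
Tick 1: [PARSE:P1(v=10,ok=F), VALIDATE:-, TRANSFORM:-, EMIT:-] out:-; in:P1
Tick 2: [PARSE:P2(v=5,ok=F), VALIDATE:P1(v=10,ok=F), TRANSFORM:-, EMIT:-] out:-; in:P2
Tick 3: [PARSE:P3(v=11,ok=F), VALIDATE:P2(v=5,ok=F), TRANSFORM:P1(v=0,ok=F), EMIT:-] out:-; in:P3
Tick 4: [PARSE:-, VALIDATE:P3(v=11,ok=F), TRANSFORM:P2(v=0,ok=F), EMIT:P1(v=0,ok=F)] out:-; in:-
Tick 5: [PARSE:P4(v=6,ok=F), VALIDATE:-, TRANSFORM:P3(v=0,ok=F), EMIT:P2(v=0,ok=F)] out:P1(v=0); in:P4
Tick 6: [PARSE:-, VALIDATE:P4(v=6,ok=T), TRANSFORM:-, EMIT:P3(v=0,ok=F)] out:P2(v=0); in:-
Tick 7: [PARSE:P5(v=18,ok=F), VALIDATE:-, TRANSFORM:P4(v=18,ok=T), EMIT:-] out:P3(v=0); in:P5
Tick 8: [PARSE:P6(v=10,ok=F), VALIDATE:P5(v=18,ok=F), TRANSFORM:-, EMIT:P4(v=18,ok=T)] out:-; in:P6
Tick 9: [PARSE:-, VALIDATE:P6(v=10,ok=F), TRANSFORM:P5(v=0,ok=F), EMIT:-] out:P4(v=18); in:-
Tick 10: [PARSE:-, VALIDATE:-, TRANSFORM:P6(v=0,ok=F), EMIT:P5(v=0,ok=F)] out:-; in:-
Tick 11: [PARSE:-, VALIDATE:-, TRANSFORM:-, EMIT:P6(v=0,ok=F)] out:P5(v=0); in:-
Emitted by tick 11: ['P1', 'P2', 'P3', 'P4', 'P5']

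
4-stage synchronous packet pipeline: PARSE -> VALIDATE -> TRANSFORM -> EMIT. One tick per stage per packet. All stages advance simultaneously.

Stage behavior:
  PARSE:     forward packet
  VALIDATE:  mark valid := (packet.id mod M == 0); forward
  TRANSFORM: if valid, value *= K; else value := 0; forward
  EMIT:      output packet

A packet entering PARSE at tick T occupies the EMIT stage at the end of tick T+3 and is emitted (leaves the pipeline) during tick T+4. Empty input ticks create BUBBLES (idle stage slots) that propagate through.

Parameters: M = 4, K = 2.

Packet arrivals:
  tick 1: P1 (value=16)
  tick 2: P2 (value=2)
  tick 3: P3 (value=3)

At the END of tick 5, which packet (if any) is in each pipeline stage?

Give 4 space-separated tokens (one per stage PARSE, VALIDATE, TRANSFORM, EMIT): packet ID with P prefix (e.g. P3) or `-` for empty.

Tick 1: [PARSE:P1(v=16,ok=F), VALIDATE:-, TRANSFORM:-, EMIT:-] out:-; in:P1
Tick 2: [PARSE:P2(v=2,ok=F), VALIDATE:P1(v=16,ok=F), TRANSFORM:-, EMIT:-] out:-; in:P2
Tick 3: [PARSE:P3(v=3,ok=F), VALIDATE:P2(v=2,ok=F), TRANSFORM:P1(v=0,ok=F), EMIT:-] out:-; in:P3
Tick 4: [PARSE:-, VALIDATE:P3(v=3,ok=F), TRANSFORM:P2(v=0,ok=F), EMIT:P1(v=0,ok=F)] out:-; in:-
Tick 5: [PARSE:-, VALIDATE:-, TRANSFORM:P3(v=0,ok=F), EMIT:P2(v=0,ok=F)] out:P1(v=0); in:-
At end of tick 5: ['-', '-', 'P3', 'P2']

Answer: - - P3 P2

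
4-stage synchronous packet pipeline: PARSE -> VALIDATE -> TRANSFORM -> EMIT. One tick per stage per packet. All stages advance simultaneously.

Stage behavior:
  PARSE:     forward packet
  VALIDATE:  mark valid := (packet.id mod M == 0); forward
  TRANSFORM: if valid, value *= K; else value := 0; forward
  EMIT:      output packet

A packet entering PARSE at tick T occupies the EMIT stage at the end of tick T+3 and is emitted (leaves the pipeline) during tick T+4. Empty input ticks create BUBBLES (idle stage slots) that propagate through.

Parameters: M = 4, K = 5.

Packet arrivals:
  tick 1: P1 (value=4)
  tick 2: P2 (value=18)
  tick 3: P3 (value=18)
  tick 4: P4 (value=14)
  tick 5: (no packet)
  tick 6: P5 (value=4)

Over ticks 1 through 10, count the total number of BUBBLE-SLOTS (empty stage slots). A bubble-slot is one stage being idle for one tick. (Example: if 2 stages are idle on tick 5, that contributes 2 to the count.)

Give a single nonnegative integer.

Tick 1: [PARSE:P1(v=4,ok=F), VALIDATE:-, TRANSFORM:-, EMIT:-] out:-; bubbles=3
Tick 2: [PARSE:P2(v=18,ok=F), VALIDATE:P1(v=4,ok=F), TRANSFORM:-, EMIT:-] out:-; bubbles=2
Tick 3: [PARSE:P3(v=18,ok=F), VALIDATE:P2(v=18,ok=F), TRANSFORM:P1(v=0,ok=F), EMIT:-] out:-; bubbles=1
Tick 4: [PARSE:P4(v=14,ok=F), VALIDATE:P3(v=18,ok=F), TRANSFORM:P2(v=0,ok=F), EMIT:P1(v=0,ok=F)] out:-; bubbles=0
Tick 5: [PARSE:-, VALIDATE:P4(v=14,ok=T), TRANSFORM:P3(v=0,ok=F), EMIT:P2(v=0,ok=F)] out:P1(v=0); bubbles=1
Tick 6: [PARSE:P5(v=4,ok=F), VALIDATE:-, TRANSFORM:P4(v=70,ok=T), EMIT:P3(v=0,ok=F)] out:P2(v=0); bubbles=1
Tick 7: [PARSE:-, VALIDATE:P5(v=4,ok=F), TRANSFORM:-, EMIT:P4(v=70,ok=T)] out:P3(v=0); bubbles=2
Tick 8: [PARSE:-, VALIDATE:-, TRANSFORM:P5(v=0,ok=F), EMIT:-] out:P4(v=70); bubbles=3
Tick 9: [PARSE:-, VALIDATE:-, TRANSFORM:-, EMIT:P5(v=0,ok=F)] out:-; bubbles=3
Tick 10: [PARSE:-, VALIDATE:-, TRANSFORM:-, EMIT:-] out:P5(v=0); bubbles=4
Total bubble-slots: 20

Answer: 20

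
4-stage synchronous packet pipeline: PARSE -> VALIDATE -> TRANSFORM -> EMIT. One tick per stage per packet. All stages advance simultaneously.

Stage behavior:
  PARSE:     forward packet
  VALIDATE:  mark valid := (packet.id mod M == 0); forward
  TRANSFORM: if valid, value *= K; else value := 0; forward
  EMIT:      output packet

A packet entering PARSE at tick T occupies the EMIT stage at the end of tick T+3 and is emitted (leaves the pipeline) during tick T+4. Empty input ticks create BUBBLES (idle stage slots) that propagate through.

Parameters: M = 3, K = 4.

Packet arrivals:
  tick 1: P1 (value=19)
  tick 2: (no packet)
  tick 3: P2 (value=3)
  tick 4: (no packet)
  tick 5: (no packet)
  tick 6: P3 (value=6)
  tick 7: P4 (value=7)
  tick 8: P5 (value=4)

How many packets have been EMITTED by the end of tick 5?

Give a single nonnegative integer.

Answer: 1

Derivation:
Tick 1: [PARSE:P1(v=19,ok=F), VALIDATE:-, TRANSFORM:-, EMIT:-] out:-; in:P1
Tick 2: [PARSE:-, VALIDATE:P1(v=19,ok=F), TRANSFORM:-, EMIT:-] out:-; in:-
Tick 3: [PARSE:P2(v=3,ok=F), VALIDATE:-, TRANSFORM:P1(v=0,ok=F), EMIT:-] out:-; in:P2
Tick 4: [PARSE:-, VALIDATE:P2(v=3,ok=F), TRANSFORM:-, EMIT:P1(v=0,ok=F)] out:-; in:-
Tick 5: [PARSE:-, VALIDATE:-, TRANSFORM:P2(v=0,ok=F), EMIT:-] out:P1(v=0); in:-
Emitted by tick 5: ['P1']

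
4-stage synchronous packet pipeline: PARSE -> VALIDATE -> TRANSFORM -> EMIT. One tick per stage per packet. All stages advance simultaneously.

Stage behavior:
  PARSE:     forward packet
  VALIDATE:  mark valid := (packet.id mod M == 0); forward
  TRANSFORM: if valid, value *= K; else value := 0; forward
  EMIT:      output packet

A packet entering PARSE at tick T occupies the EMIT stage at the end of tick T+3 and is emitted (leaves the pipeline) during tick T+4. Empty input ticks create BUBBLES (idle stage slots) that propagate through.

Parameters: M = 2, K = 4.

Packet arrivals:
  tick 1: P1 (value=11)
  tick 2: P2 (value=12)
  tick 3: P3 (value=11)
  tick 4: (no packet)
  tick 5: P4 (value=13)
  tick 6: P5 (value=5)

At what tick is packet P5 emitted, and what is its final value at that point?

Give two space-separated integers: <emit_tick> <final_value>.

Tick 1: [PARSE:P1(v=11,ok=F), VALIDATE:-, TRANSFORM:-, EMIT:-] out:-; in:P1
Tick 2: [PARSE:P2(v=12,ok=F), VALIDATE:P1(v=11,ok=F), TRANSFORM:-, EMIT:-] out:-; in:P2
Tick 3: [PARSE:P3(v=11,ok=F), VALIDATE:P2(v=12,ok=T), TRANSFORM:P1(v=0,ok=F), EMIT:-] out:-; in:P3
Tick 4: [PARSE:-, VALIDATE:P3(v=11,ok=F), TRANSFORM:P2(v=48,ok=T), EMIT:P1(v=0,ok=F)] out:-; in:-
Tick 5: [PARSE:P4(v=13,ok=F), VALIDATE:-, TRANSFORM:P3(v=0,ok=F), EMIT:P2(v=48,ok=T)] out:P1(v=0); in:P4
Tick 6: [PARSE:P5(v=5,ok=F), VALIDATE:P4(v=13,ok=T), TRANSFORM:-, EMIT:P3(v=0,ok=F)] out:P2(v=48); in:P5
Tick 7: [PARSE:-, VALIDATE:P5(v=5,ok=F), TRANSFORM:P4(v=52,ok=T), EMIT:-] out:P3(v=0); in:-
Tick 8: [PARSE:-, VALIDATE:-, TRANSFORM:P5(v=0,ok=F), EMIT:P4(v=52,ok=T)] out:-; in:-
Tick 9: [PARSE:-, VALIDATE:-, TRANSFORM:-, EMIT:P5(v=0,ok=F)] out:P4(v=52); in:-
Tick 10: [PARSE:-, VALIDATE:-, TRANSFORM:-, EMIT:-] out:P5(v=0); in:-
P5: arrives tick 6, valid=False (id=5, id%2=1), emit tick 10, final value 0

Answer: 10 0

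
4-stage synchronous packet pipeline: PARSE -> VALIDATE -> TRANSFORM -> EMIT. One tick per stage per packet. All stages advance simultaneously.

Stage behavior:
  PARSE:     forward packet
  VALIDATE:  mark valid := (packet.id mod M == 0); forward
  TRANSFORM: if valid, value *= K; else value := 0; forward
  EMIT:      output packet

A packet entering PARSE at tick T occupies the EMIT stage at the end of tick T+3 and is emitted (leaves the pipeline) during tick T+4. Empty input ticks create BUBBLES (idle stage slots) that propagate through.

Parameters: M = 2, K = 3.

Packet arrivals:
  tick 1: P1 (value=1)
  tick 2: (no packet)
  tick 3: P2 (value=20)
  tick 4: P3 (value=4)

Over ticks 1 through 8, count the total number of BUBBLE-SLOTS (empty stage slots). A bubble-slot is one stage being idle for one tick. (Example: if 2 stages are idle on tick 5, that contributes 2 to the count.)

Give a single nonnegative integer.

Answer: 20

Derivation:
Tick 1: [PARSE:P1(v=1,ok=F), VALIDATE:-, TRANSFORM:-, EMIT:-] out:-; bubbles=3
Tick 2: [PARSE:-, VALIDATE:P1(v=1,ok=F), TRANSFORM:-, EMIT:-] out:-; bubbles=3
Tick 3: [PARSE:P2(v=20,ok=F), VALIDATE:-, TRANSFORM:P1(v=0,ok=F), EMIT:-] out:-; bubbles=2
Tick 4: [PARSE:P3(v=4,ok=F), VALIDATE:P2(v=20,ok=T), TRANSFORM:-, EMIT:P1(v=0,ok=F)] out:-; bubbles=1
Tick 5: [PARSE:-, VALIDATE:P3(v=4,ok=F), TRANSFORM:P2(v=60,ok=T), EMIT:-] out:P1(v=0); bubbles=2
Tick 6: [PARSE:-, VALIDATE:-, TRANSFORM:P3(v=0,ok=F), EMIT:P2(v=60,ok=T)] out:-; bubbles=2
Tick 7: [PARSE:-, VALIDATE:-, TRANSFORM:-, EMIT:P3(v=0,ok=F)] out:P2(v=60); bubbles=3
Tick 8: [PARSE:-, VALIDATE:-, TRANSFORM:-, EMIT:-] out:P3(v=0); bubbles=4
Total bubble-slots: 20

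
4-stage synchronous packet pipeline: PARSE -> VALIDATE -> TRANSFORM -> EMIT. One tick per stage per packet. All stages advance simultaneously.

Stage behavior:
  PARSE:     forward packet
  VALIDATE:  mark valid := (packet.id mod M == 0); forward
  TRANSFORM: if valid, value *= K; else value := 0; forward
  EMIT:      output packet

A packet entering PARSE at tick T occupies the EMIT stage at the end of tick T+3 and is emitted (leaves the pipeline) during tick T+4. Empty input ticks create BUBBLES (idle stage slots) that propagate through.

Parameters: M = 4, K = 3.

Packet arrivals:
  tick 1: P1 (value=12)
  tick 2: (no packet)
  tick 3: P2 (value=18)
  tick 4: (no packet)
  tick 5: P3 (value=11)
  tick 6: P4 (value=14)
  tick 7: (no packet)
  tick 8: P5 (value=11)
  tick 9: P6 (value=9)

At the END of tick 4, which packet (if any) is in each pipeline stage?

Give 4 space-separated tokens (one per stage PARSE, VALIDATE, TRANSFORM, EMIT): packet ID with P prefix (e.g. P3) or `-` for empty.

Answer: - P2 - P1

Derivation:
Tick 1: [PARSE:P1(v=12,ok=F), VALIDATE:-, TRANSFORM:-, EMIT:-] out:-; in:P1
Tick 2: [PARSE:-, VALIDATE:P1(v=12,ok=F), TRANSFORM:-, EMIT:-] out:-; in:-
Tick 3: [PARSE:P2(v=18,ok=F), VALIDATE:-, TRANSFORM:P1(v=0,ok=F), EMIT:-] out:-; in:P2
Tick 4: [PARSE:-, VALIDATE:P2(v=18,ok=F), TRANSFORM:-, EMIT:P1(v=0,ok=F)] out:-; in:-
At end of tick 4: ['-', 'P2', '-', 'P1']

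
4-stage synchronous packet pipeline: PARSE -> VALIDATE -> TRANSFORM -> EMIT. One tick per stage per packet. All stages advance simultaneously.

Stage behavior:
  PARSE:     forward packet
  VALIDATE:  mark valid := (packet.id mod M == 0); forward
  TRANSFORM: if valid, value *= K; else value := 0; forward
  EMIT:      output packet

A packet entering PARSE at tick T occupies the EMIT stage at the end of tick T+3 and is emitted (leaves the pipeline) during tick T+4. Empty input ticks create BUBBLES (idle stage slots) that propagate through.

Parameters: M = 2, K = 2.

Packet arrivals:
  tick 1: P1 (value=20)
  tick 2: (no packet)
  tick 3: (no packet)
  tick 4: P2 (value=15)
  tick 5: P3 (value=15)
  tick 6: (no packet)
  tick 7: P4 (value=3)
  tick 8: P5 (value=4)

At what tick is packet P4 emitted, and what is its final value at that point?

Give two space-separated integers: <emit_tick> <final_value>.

Tick 1: [PARSE:P1(v=20,ok=F), VALIDATE:-, TRANSFORM:-, EMIT:-] out:-; in:P1
Tick 2: [PARSE:-, VALIDATE:P1(v=20,ok=F), TRANSFORM:-, EMIT:-] out:-; in:-
Tick 3: [PARSE:-, VALIDATE:-, TRANSFORM:P1(v=0,ok=F), EMIT:-] out:-; in:-
Tick 4: [PARSE:P2(v=15,ok=F), VALIDATE:-, TRANSFORM:-, EMIT:P1(v=0,ok=F)] out:-; in:P2
Tick 5: [PARSE:P3(v=15,ok=F), VALIDATE:P2(v=15,ok=T), TRANSFORM:-, EMIT:-] out:P1(v=0); in:P3
Tick 6: [PARSE:-, VALIDATE:P3(v=15,ok=F), TRANSFORM:P2(v=30,ok=T), EMIT:-] out:-; in:-
Tick 7: [PARSE:P4(v=3,ok=F), VALIDATE:-, TRANSFORM:P3(v=0,ok=F), EMIT:P2(v=30,ok=T)] out:-; in:P4
Tick 8: [PARSE:P5(v=4,ok=F), VALIDATE:P4(v=3,ok=T), TRANSFORM:-, EMIT:P3(v=0,ok=F)] out:P2(v=30); in:P5
Tick 9: [PARSE:-, VALIDATE:P5(v=4,ok=F), TRANSFORM:P4(v=6,ok=T), EMIT:-] out:P3(v=0); in:-
Tick 10: [PARSE:-, VALIDATE:-, TRANSFORM:P5(v=0,ok=F), EMIT:P4(v=6,ok=T)] out:-; in:-
Tick 11: [PARSE:-, VALIDATE:-, TRANSFORM:-, EMIT:P5(v=0,ok=F)] out:P4(v=6); in:-
Tick 12: [PARSE:-, VALIDATE:-, TRANSFORM:-, EMIT:-] out:P5(v=0); in:-
P4: arrives tick 7, valid=True (id=4, id%2=0), emit tick 11, final value 6

Answer: 11 6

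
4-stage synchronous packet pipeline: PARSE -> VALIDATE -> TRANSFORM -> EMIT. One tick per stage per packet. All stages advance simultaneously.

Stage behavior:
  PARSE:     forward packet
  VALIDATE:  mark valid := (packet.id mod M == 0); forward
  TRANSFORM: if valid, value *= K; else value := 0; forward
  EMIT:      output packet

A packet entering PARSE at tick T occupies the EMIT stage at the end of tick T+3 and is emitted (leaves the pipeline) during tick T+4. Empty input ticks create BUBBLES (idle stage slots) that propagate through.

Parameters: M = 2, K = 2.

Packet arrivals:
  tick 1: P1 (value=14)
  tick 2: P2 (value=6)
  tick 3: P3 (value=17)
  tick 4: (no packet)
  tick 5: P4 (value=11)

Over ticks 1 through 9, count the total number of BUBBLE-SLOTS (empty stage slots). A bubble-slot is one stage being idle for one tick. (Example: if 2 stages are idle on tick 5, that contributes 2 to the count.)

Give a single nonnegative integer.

Tick 1: [PARSE:P1(v=14,ok=F), VALIDATE:-, TRANSFORM:-, EMIT:-] out:-; bubbles=3
Tick 2: [PARSE:P2(v=6,ok=F), VALIDATE:P1(v=14,ok=F), TRANSFORM:-, EMIT:-] out:-; bubbles=2
Tick 3: [PARSE:P3(v=17,ok=F), VALIDATE:P2(v=6,ok=T), TRANSFORM:P1(v=0,ok=F), EMIT:-] out:-; bubbles=1
Tick 4: [PARSE:-, VALIDATE:P3(v=17,ok=F), TRANSFORM:P2(v=12,ok=T), EMIT:P1(v=0,ok=F)] out:-; bubbles=1
Tick 5: [PARSE:P4(v=11,ok=F), VALIDATE:-, TRANSFORM:P3(v=0,ok=F), EMIT:P2(v=12,ok=T)] out:P1(v=0); bubbles=1
Tick 6: [PARSE:-, VALIDATE:P4(v=11,ok=T), TRANSFORM:-, EMIT:P3(v=0,ok=F)] out:P2(v=12); bubbles=2
Tick 7: [PARSE:-, VALIDATE:-, TRANSFORM:P4(v=22,ok=T), EMIT:-] out:P3(v=0); bubbles=3
Tick 8: [PARSE:-, VALIDATE:-, TRANSFORM:-, EMIT:P4(v=22,ok=T)] out:-; bubbles=3
Tick 9: [PARSE:-, VALIDATE:-, TRANSFORM:-, EMIT:-] out:P4(v=22); bubbles=4
Total bubble-slots: 20

Answer: 20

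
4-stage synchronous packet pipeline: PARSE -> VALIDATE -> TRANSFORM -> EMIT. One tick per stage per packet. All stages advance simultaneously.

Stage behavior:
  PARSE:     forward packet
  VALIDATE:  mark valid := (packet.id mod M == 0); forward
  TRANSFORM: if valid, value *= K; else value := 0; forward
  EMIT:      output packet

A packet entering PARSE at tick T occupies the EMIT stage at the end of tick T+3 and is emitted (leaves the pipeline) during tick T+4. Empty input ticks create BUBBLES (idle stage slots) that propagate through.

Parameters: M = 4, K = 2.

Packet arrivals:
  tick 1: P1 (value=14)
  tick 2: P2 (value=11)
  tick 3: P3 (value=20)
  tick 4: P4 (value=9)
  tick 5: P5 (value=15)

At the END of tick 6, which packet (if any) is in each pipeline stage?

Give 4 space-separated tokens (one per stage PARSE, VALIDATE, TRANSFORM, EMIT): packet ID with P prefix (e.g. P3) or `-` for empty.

Answer: - P5 P4 P3

Derivation:
Tick 1: [PARSE:P1(v=14,ok=F), VALIDATE:-, TRANSFORM:-, EMIT:-] out:-; in:P1
Tick 2: [PARSE:P2(v=11,ok=F), VALIDATE:P1(v=14,ok=F), TRANSFORM:-, EMIT:-] out:-; in:P2
Tick 3: [PARSE:P3(v=20,ok=F), VALIDATE:P2(v=11,ok=F), TRANSFORM:P1(v=0,ok=F), EMIT:-] out:-; in:P3
Tick 4: [PARSE:P4(v=9,ok=F), VALIDATE:P3(v=20,ok=F), TRANSFORM:P2(v=0,ok=F), EMIT:P1(v=0,ok=F)] out:-; in:P4
Tick 5: [PARSE:P5(v=15,ok=F), VALIDATE:P4(v=9,ok=T), TRANSFORM:P3(v=0,ok=F), EMIT:P2(v=0,ok=F)] out:P1(v=0); in:P5
Tick 6: [PARSE:-, VALIDATE:P5(v=15,ok=F), TRANSFORM:P4(v=18,ok=T), EMIT:P3(v=0,ok=F)] out:P2(v=0); in:-
At end of tick 6: ['-', 'P5', 'P4', 'P3']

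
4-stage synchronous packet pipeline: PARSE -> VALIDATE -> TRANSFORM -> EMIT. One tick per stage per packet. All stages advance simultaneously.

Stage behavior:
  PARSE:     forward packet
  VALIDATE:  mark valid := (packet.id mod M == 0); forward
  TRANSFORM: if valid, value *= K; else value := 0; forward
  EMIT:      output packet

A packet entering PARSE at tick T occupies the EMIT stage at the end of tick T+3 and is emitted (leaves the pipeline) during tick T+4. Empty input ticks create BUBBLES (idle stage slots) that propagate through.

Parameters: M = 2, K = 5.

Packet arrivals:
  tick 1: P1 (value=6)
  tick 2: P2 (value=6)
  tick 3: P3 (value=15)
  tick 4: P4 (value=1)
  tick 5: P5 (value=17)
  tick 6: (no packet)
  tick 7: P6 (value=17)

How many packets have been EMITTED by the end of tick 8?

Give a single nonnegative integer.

Answer: 4

Derivation:
Tick 1: [PARSE:P1(v=6,ok=F), VALIDATE:-, TRANSFORM:-, EMIT:-] out:-; in:P1
Tick 2: [PARSE:P2(v=6,ok=F), VALIDATE:P1(v=6,ok=F), TRANSFORM:-, EMIT:-] out:-; in:P2
Tick 3: [PARSE:P3(v=15,ok=F), VALIDATE:P2(v=6,ok=T), TRANSFORM:P1(v=0,ok=F), EMIT:-] out:-; in:P3
Tick 4: [PARSE:P4(v=1,ok=F), VALIDATE:P3(v=15,ok=F), TRANSFORM:P2(v=30,ok=T), EMIT:P1(v=0,ok=F)] out:-; in:P4
Tick 5: [PARSE:P5(v=17,ok=F), VALIDATE:P4(v=1,ok=T), TRANSFORM:P3(v=0,ok=F), EMIT:P2(v=30,ok=T)] out:P1(v=0); in:P5
Tick 6: [PARSE:-, VALIDATE:P5(v=17,ok=F), TRANSFORM:P4(v=5,ok=T), EMIT:P3(v=0,ok=F)] out:P2(v=30); in:-
Tick 7: [PARSE:P6(v=17,ok=F), VALIDATE:-, TRANSFORM:P5(v=0,ok=F), EMIT:P4(v=5,ok=T)] out:P3(v=0); in:P6
Tick 8: [PARSE:-, VALIDATE:P6(v=17,ok=T), TRANSFORM:-, EMIT:P5(v=0,ok=F)] out:P4(v=5); in:-
Emitted by tick 8: ['P1', 'P2', 'P3', 'P4']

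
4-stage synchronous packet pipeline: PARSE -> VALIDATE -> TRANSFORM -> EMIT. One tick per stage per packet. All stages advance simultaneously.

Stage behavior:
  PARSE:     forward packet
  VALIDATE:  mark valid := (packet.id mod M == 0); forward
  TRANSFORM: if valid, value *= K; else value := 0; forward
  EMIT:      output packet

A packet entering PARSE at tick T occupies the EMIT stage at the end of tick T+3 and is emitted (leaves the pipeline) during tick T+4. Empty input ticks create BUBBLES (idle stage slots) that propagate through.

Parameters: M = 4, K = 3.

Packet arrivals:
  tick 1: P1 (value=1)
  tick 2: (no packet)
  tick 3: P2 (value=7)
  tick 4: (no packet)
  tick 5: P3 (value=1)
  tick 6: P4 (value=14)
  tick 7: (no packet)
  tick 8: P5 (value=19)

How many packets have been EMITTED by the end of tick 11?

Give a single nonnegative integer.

Answer: 4

Derivation:
Tick 1: [PARSE:P1(v=1,ok=F), VALIDATE:-, TRANSFORM:-, EMIT:-] out:-; in:P1
Tick 2: [PARSE:-, VALIDATE:P1(v=1,ok=F), TRANSFORM:-, EMIT:-] out:-; in:-
Tick 3: [PARSE:P2(v=7,ok=F), VALIDATE:-, TRANSFORM:P1(v=0,ok=F), EMIT:-] out:-; in:P2
Tick 4: [PARSE:-, VALIDATE:P2(v=7,ok=F), TRANSFORM:-, EMIT:P1(v=0,ok=F)] out:-; in:-
Tick 5: [PARSE:P3(v=1,ok=F), VALIDATE:-, TRANSFORM:P2(v=0,ok=F), EMIT:-] out:P1(v=0); in:P3
Tick 6: [PARSE:P4(v=14,ok=F), VALIDATE:P3(v=1,ok=F), TRANSFORM:-, EMIT:P2(v=0,ok=F)] out:-; in:P4
Tick 7: [PARSE:-, VALIDATE:P4(v=14,ok=T), TRANSFORM:P3(v=0,ok=F), EMIT:-] out:P2(v=0); in:-
Tick 8: [PARSE:P5(v=19,ok=F), VALIDATE:-, TRANSFORM:P4(v=42,ok=T), EMIT:P3(v=0,ok=F)] out:-; in:P5
Tick 9: [PARSE:-, VALIDATE:P5(v=19,ok=F), TRANSFORM:-, EMIT:P4(v=42,ok=T)] out:P3(v=0); in:-
Tick 10: [PARSE:-, VALIDATE:-, TRANSFORM:P5(v=0,ok=F), EMIT:-] out:P4(v=42); in:-
Tick 11: [PARSE:-, VALIDATE:-, TRANSFORM:-, EMIT:P5(v=0,ok=F)] out:-; in:-
Emitted by tick 11: ['P1', 'P2', 'P3', 'P4']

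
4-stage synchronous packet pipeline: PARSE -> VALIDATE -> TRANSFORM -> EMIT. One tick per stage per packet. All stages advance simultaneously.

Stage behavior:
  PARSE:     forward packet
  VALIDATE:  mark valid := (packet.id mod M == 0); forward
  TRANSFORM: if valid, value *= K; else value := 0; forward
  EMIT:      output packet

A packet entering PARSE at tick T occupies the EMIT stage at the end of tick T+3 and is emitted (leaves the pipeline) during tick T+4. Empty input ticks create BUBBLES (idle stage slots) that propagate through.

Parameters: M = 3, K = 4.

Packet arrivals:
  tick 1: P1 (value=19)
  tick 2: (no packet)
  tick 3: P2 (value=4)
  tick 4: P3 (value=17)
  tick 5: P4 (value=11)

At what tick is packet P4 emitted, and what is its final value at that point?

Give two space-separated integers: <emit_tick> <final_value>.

Answer: 9 0

Derivation:
Tick 1: [PARSE:P1(v=19,ok=F), VALIDATE:-, TRANSFORM:-, EMIT:-] out:-; in:P1
Tick 2: [PARSE:-, VALIDATE:P1(v=19,ok=F), TRANSFORM:-, EMIT:-] out:-; in:-
Tick 3: [PARSE:P2(v=4,ok=F), VALIDATE:-, TRANSFORM:P1(v=0,ok=F), EMIT:-] out:-; in:P2
Tick 4: [PARSE:P3(v=17,ok=F), VALIDATE:P2(v=4,ok=F), TRANSFORM:-, EMIT:P1(v=0,ok=F)] out:-; in:P3
Tick 5: [PARSE:P4(v=11,ok=F), VALIDATE:P3(v=17,ok=T), TRANSFORM:P2(v=0,ok=F), EMIT:-] out:P1(v=0); in:P4
Tick 6: [PARSE:-, VALIDATE:P4(v=11,ok=F), TRANSFORM:P3(v=68,ok=T), EMIT:P2(v=0,ok=F)] out:-; in:-
Tick 7: [PARSE:-, VALIDATE:-, TRANSFORM:P4(v=0,ok=F), EMIT:P3(v=68,ok=T)] out:P2(v=0); in:-
Tick 8: [PARSE:-, VALIDATE:-, TRANSFORM:-, EMIT:P4(v=0,ok=F)] out:P3(v=68); in:-
Tick 9: [PARSE:-, VALIDATE:-, TRANSFORM:-, EMIT:-] out:P4(v=0); in:-
P4: arrives tick 5, valid=False (id=4, id%3=1), emit tick 9, final value 0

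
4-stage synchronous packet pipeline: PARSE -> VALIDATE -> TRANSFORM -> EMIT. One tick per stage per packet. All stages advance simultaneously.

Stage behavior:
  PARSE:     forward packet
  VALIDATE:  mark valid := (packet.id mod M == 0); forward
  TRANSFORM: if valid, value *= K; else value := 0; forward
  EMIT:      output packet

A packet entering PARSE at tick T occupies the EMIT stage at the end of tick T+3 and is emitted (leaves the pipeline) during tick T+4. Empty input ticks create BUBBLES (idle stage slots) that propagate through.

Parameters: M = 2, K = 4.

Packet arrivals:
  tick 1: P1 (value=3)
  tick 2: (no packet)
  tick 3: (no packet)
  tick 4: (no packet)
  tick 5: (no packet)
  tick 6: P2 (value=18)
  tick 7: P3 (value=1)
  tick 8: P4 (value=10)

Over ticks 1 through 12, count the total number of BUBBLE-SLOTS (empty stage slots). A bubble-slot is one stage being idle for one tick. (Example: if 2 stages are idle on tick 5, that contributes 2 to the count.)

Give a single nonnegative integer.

Tick 1: [PARSE:P1(v=3,ok=F), VALIDATE:-, TRANSFORM:-, EMIT:-] out:-; bubbles=3
Tick 2: [PARSE:-, VALIDATE:P1(v=3,ok=F), TRANSFORM:-, EMIT:-] out:-; bubbles=3
Tick 3: [PARSE:-, VALIDATE:-, TRANSFORM:P1(v=0,ok=F), EMIT:-] out:-; bubbles=3
Tick 4: [PARSE:-, VALIDATE:-, TRANSFORM:-, EMIT:P1(v=0,ok=F)] out:-; bubbles=3
Tick 5: [PARSE:-, VALIDATE:-, TRANSFORM:-, EMIT:-] out:P1(v=0); bubbles=4
Tick 6: [PARSE:P2(v=18,ok=F), VALIDATE:-, TRANSFORM:-, EMIT:-] out:-; bubbles=3
Tick 7: [PARSE:P3(v=1,ok=F), VALIDATE:P2(v=18,ok=T), TRANSFORM:-, EMIT:-] out:-; bubbles=2
Tick 8: [PARSE:P4(v=10,ok=F), VALIDATE:P3(v=1,ok=F), TRANSFORM:P2(v=72,ok=T), EMIT:-] out:-; bubbles=1
Tick 9: [PARSE:-, VALIDATE:P4(v=10,ok=T), TRANSFORM:P3(v=0,ok=F), EMIT:P2(v=72,ok=T)] out:-; bubbles=1
Tick 10: [PARSE:-, VALIDATE:-, TRANSFORM:P4(v=40,ok=T), EMIT:P3(v=0,ok=F)] out:P2(v=72); bubbles=2
Tick 11: [PARSE:-, VALIDATE:-, TRANSFORM:-, EMIT:P4(v=40,ok=T)] out:P3(v=0); bubbles=3
Tick 12: [PARSE:-, VALIDATE:-, TRANSFORM:-, EMIT:-] out:P4(v=40); bubbles=4
Total bubble-slots: 32

Answer: 32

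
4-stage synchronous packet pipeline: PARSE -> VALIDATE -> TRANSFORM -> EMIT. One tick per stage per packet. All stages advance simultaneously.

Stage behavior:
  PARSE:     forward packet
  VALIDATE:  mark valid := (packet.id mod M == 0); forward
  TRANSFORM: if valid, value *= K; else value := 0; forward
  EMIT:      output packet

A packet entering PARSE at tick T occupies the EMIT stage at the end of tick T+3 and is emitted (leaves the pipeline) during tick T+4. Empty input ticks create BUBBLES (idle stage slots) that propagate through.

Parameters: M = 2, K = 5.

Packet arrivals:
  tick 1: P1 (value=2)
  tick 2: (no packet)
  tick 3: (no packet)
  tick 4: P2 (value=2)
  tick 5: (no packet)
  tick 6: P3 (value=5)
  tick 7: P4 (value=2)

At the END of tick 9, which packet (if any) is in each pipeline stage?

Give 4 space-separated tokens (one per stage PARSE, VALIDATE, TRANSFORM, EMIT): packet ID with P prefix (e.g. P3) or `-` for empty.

Tick 1: [PARSE:P1(v=2,ok=F), VALIDATE:-, TRANSFORM:-, EMIT:-] out:-; in:P1
Tick 2: [PARSE:-, VALIDATE:P1(v=2,ok=F), TRANSFORM:-, EMIT:-] out:-; in:-
Tick 3: [PARSE:-, VALIDATE:-, TRANSFORM:P1(v=0,ok=F), EMIT:-] out:-; in:-
Tick 4: [PARSE:P2(v=2,ok=F), VALIDATE:-, TRANSFORM:-, EMIT:P1(v=0,ok=F)] out:-; in:P2
Tick 5: [PARSE:-, VALIDATE:P2(v=2,ok=T), TRANSFORM:-, EMIT:-] out:P1(v=0); in:-
Tick 6: [PARSE:P3(v=5,ok=F), VALIDATE:-, TRANSFORM:P2(v=10,ok=T), EMIT:-] out:-; in:P3
Tick 7: [PARSE:P4(v=2,ok=F), VALIDATE:P3(v=5,ok=F), TRANSFORM:-, EMIT:P2(v=10,ok=T)] out:-; in:P4
Tick 8: [PARSE:-, VALIDATE:P4(v=2,ok=T), TRANSFORM:P3(v=0,ok=F), EMIT:-] out:P2(v=10); in:-
Tick 9: [PARSE:-, VALIDATE:-, TRANSFORM:P4(v=10,ok=T), EMIT:P3(v=0,ok=F)] out:-; in:-
At end of tick 9: ['-', '-', 'P4', 'P3']

Answer: - - P4 P3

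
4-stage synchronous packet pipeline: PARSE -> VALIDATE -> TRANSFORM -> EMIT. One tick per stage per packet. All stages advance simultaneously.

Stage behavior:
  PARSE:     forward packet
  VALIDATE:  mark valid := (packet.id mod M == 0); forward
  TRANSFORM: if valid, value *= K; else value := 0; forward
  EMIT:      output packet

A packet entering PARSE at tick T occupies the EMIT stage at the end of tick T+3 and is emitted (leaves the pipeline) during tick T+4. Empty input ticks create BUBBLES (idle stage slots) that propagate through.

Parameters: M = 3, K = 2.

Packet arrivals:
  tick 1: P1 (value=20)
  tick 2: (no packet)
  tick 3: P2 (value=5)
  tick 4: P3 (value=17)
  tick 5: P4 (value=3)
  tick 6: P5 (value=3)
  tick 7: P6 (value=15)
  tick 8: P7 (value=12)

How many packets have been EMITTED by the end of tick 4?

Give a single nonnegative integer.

Answer: 0

Derivation:
Tick 1: [PARSE:P1(v=20,ok=F), VALIDATE:-, TRANSFORM:-, EMIT:-] out:-; in:P1
Tick 2: [PARSE:-, VALIDATE:P1(v=20,ok=F), TRANSFORM:-, EMIT:-] out:-; in:-
Tick 3: [PARSE:P2(v=5,ok=F), VALIDATE:-, TRANSFORM:P1(v=0,ok=F), EMIT:-] out:-; in:P2
Tick 4: [PARSE:P3(v=17,ok=F), VALIDATE:P2(v=5,ok=F), TRANSFORM:-, EMIT:P1(v=0,ok=F)] out:-; in:P3
Emitted by tick 4: []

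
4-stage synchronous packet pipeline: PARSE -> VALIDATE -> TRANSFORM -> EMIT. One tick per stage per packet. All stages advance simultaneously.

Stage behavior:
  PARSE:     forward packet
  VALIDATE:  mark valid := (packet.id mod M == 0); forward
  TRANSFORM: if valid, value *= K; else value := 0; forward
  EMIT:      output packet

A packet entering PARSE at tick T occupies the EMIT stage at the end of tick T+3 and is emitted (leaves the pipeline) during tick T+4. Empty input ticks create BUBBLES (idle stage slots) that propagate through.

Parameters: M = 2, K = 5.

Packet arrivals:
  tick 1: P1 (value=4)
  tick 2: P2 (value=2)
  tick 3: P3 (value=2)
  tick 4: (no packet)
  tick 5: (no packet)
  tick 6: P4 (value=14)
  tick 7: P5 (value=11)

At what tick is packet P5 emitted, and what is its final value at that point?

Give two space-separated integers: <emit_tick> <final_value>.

Answer: 11 0

Derivation:
Tick 1: [PARSE:P1(v=4,ok=F), VALIDATE:-, TRANSFORM:-, EMIT:-] out:-; in:P1
Tick 2: [PARSE:P2(v=2,ok=F), VALIDATE:P1(v=4,ok=F), TRANSFORM:-, EMIT:-] out:-; in:P2
Tick 3: [PARSE:P3(v=2,ok=F), VALIDATE:P2(v=2,ok=T), TRANSFORM:P1(v=0,ok=F), EMIT:-] out:-; in:P3
Tick 4: [PARSE:-, VALIDATE:P3(v=2,ok=F), TRANSFORM:P2(v=10,ok=T), EMIT:P1(v=0,ok=F)] out:-; in:-
Tick 5: [PARSE:-, VALIDATE:-, TRANSFORM:P3(v=0,ok=F), EMIT:P2(v=10,ok=T)] out:P1(v=0); in:-
Tick 6: [PARSE:P4(v=14,ok=F), VALIDATE:-, TRANSFORM:-, EMIT:P3(v=0,ok=F)] out:P2(v=10); in:P4
Tick 7: [PARSE:P5(v=11,ok=F), VALIDATE:P4(v=14,ok=T), TRANSFORM:-, EMIT:-] out:P3(v=0); in:P5
Tick 8: [PARSE:-, VALIDATE:P5(v=11,ok=F), TRANSFORM:P4(v=70,ok=T), EMIT:-] out:-; in:-
Tick 9: [PARSE:-, VALIDATE:-, TRANSFORM:P5(v=0,ok=F), EMIT:P4(v=70,ok=T)] out:-; in:-
Tick 10: [PARSE:-, VALIDATE:-, TRANSFORM:-, EMIT:P5(v=0,ok=F)] out:P4(v=70); in:-
Tick 11: [PARSE:-, VALIDATE:-, TRANSFORM:-, EMIT:-] out:P5(v=0); in:-
P5: arrives tick 7, valid=False (id=5, id%2=1), emit tick 11, final value 0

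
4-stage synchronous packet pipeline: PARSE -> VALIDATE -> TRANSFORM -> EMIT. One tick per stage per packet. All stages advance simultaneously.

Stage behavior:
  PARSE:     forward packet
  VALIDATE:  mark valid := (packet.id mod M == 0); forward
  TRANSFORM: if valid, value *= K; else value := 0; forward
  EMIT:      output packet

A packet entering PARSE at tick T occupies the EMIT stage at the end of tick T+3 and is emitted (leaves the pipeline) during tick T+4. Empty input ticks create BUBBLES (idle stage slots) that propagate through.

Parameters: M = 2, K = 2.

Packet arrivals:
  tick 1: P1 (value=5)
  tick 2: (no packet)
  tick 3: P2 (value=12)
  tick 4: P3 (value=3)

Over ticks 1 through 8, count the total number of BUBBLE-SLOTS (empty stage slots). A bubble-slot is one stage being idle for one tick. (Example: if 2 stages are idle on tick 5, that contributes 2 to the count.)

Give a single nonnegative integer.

Tick 1: [PARSE:P1(v=5,ok=F), VALIDATE:-, TRANSFORM:-, EMIT:-] out:-; bubbles=3
Tick 2: [PARSE:-, VALIDATE:P1(v=5,ok=F), TRANSFORM:-, EMIT:-] out:-; bubbles=3
Tick 3: [PARSE:P2(v=12,ok=F), VALIDATE:-, TRANSFORM:P1(v=0,ok=F), EMIT:-] out:-; bubbles=2
Tick 4: [PARSE:P3(v=3,ok=F), VALIDATE:P2(v=12,ok=T), TRANSFORM:-, EMIT:P1(v=0,ok=F)] out:-; bubbles=1
Tick 5: [PARSE:-, VALIDATE:P3(v=3,ok=F), TRANSFORM:P2(v=24,ok=T), EMIT:-] out:P1(v=0); bubbles=2
Tick 6: [PARSE:-, VALIDATE:-, TRANSFORM:P3(v=0,ok=F), EMIT:P2(v=24,ok=T)] out:-; bubbles=2
Tick 7: [PARSE:-, VALIDATE:-, TRANSFORM:-, EMIT:P3(v=0,ok=F)] out:P2(v=24); bubbles=3
Tick 8: [PARSE:-, VALIDATE:-, TRANSFORM:-, EMIT:-] out:P3(v=0); bubbles=4
Total bubble-slots: 20

Answer: 20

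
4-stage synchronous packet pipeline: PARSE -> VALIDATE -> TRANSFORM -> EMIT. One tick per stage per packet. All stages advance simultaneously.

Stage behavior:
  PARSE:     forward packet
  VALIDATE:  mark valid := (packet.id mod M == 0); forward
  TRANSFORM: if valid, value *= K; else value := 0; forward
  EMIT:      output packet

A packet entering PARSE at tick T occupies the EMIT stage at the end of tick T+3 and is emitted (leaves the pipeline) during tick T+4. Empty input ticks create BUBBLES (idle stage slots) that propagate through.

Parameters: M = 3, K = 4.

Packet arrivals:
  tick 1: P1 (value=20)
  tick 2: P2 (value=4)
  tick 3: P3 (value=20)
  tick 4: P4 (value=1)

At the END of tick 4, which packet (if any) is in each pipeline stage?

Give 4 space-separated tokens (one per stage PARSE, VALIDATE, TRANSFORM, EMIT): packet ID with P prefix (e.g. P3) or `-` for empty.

Tick 1: [PARSE:P1(v=20,ok=F), VALIDATE:-, TRANSFORM:-, EMIT:-] out:-; in:P1
Tick 2: [PARSE:P2(v=4,ok=F), VALIDATE:P1(v=20,ok=F), TRANSFORM:-, EMIT:-] out:-; in:P2
Tick 3: [PARSE:P3(v=20,ok=F), VALIDATE:P2(v=4,ok=F), TRANSFORM:P1(v=0,ok=F), EMIT:-] out:-; in:P3
Tick 4: [PARSE:P4(v=1,ok=F), VALIDATE:P3(v=20,ok=T), TRANSFORM:P2(v=0,ok=F), EMIT:P1(v=0,ok=F)] out:-; in:P4
At end of tick 4: ['P4', 'P3', 'P2', 'P1']

Answer: P4 P3 P2 P1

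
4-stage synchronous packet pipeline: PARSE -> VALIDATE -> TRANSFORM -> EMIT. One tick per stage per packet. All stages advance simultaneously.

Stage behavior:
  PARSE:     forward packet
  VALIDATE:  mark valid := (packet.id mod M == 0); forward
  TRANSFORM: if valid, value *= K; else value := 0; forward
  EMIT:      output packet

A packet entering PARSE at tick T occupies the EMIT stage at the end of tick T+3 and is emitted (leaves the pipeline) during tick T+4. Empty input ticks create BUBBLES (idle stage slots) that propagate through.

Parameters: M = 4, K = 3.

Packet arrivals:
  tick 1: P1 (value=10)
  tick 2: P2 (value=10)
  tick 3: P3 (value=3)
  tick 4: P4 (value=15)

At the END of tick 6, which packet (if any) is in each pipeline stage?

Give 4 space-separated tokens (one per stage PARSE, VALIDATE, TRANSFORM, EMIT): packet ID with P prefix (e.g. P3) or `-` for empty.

Tick 1: [PARSE:P1(v=10,ok=F), VALIDATE:-, TRANSFORM:-, EMIT:-] out:-; in:P1
Tick 2: [PARSE:P2(v=10,ok=F), VALIDATE:P1(v=10,ok=F), TRANSFORM:-, EMIT:-] out:-; in:P2
Tick 3: [PARSE:P3(v=3,ok=F), VALIDATE:P2(v=10,ok=F), TRANSFORM:P1(v=0,ok=F), EMIT:-] out:-; in:P3
Tick 4: [PARSE:P4(v=15,ok=F), VALIDATE:P3(v=3,ok=F), TRANSFORM:P2(v=0,ok=F), EMIT:P1(v=0,ok=F)] out:-; in:P4
Tick 5: [PARSE:-, VALIDATE:P4(v=15,ok=T), TRANSFORM:P3(v=0,ok=F), EMIT:P2(v=0,ok=F)] out:P1(v=0); in:-
Tick 6: [PARSE:-, VALIDATE:-, TRANSFORM:P4(v=45,ok=T), EMIT:P3(v=0,ok=F)] out:P2(v=0); in:-
At end of tick 6: ['-', '-', 'P4', 'P3']

Answer: - - P4 P3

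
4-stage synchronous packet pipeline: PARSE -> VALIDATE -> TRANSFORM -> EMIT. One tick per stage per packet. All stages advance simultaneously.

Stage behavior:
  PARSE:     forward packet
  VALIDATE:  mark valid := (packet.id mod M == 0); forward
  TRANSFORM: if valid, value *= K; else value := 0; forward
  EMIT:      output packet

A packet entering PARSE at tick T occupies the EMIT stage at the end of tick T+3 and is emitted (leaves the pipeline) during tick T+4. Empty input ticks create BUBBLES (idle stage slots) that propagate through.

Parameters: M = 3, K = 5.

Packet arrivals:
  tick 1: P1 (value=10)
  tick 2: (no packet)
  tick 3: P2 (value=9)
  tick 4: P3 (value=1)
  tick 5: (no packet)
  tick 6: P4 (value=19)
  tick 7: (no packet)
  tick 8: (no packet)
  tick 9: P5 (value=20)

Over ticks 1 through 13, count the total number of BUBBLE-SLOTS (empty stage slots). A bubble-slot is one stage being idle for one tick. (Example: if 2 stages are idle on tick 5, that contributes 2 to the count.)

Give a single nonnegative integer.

Tick 1: [PARSE:P1(v=10,ok=F), VALIDATE:-, TRANSFORM:-, EMIT:-] out:-; bubbles=3
Tick 2: [PARSE:-, VALIDATE:P1(v=10,ok=F), TRANSFORM:-, EMIT:-] out:-; bubbles=3
Tick 3: [PARSE:P2(v=9,ok=F), VALIDATE:-, TRANSFORM:P1(v=0,ok=F), EMIT:-] out:-; bubbles=2
Tick 4: [PARSE:P3(v=1,ok=F), VALIDATE:P2(v=9,ok=F), TRANSFORM:-, EMIT:P1(v=0,ok=F)] out:-; bubbles=1
Tick 5: [PARSE:-, VALIDATE:P3(v=1,ok=T), TRANSFORM:P2(v=0,ok=F), EMIT:-] out:P1(v=0); bubbles=2
Tick 6: [PARSE:P4(v=19,ok=F), VALIDATE:-, TRANSFORM:P3(v=5,ok=T), EMIT:P2(v=0,ok=F)] out:-; bubbles=1
Tick 7: [PARSE:-, VALIDATE:P4(v=19,ok=F), TRANSFORM:-, EMIT:P3(v=5,ok=T)] out:P2(v=0); bubbles=2
Tick 8: [PARSE:-, VALIDATE:-, TRANSFORM:P4(v=0,ok=F), EMIT:-] out:P3(v=5); bubbles=3
Tick 9: [PARSE:P5(v=20,ok=F), VALIDATE:-, TRANSFORM:-, EMIT:P4(v=0,ok=F)] out:-; bubbles=2
Tick 10: [PARSE:-, VALIDATE:P5(v=20,ok=F), TRANSFORM:-, EMIT:-] out:P4(v=0); bubbles=3
Tick 11: [PARSE:-, VALIDATE:-, TRANSFORM:P5(v=0,ok=F), EMIT:-] out:-; bubbles=3
Tick 12: [PARSE:-, VALIDATE:-, TRANSFORM:-, EMIT:P5(v=0,ok=F)] out:-; bubbles=3
Tick 13: [PARSE:-, VALIDATE:-, TRANSFORM:-, EMIT:-] out:P5(v=0); bubbles=4
Total bubble-slots: 32

Answer: 32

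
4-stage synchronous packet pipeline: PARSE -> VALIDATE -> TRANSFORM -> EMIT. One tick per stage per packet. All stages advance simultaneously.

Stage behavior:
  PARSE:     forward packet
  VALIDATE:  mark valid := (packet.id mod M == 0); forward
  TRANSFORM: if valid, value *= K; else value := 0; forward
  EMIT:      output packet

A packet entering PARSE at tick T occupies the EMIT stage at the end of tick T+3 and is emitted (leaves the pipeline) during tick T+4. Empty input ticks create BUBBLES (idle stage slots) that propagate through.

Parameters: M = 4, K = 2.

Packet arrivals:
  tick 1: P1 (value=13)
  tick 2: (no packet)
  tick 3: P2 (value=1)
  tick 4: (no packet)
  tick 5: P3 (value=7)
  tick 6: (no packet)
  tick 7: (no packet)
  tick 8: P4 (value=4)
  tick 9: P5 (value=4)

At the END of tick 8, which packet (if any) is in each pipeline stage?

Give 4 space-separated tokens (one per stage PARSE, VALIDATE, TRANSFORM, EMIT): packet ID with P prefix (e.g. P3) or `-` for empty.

Answer: P4 - - P3

Derivation:
Tick 1: [PARSE:P1(v=13,ok=F), VALIDATE:-, TRANSFORM:-, EMIT:-] out:-; in:P1
Tick 2: [PARSE:-, VALIDATE:P1(v=13,ok=F), TRANSFORM:-, EMIT:-] out:-; in:-
Tick 3: [PARSE:P2(v=1,ok=F), VALIDATE:-, TRANSFORM:P1(v=0,ok=F), EMIT:-] out:-; in:P2
Tick 4: [PARSE:-, VALIDATE:P2(v=1,ok=F), TRANSFORM:-, EMIT:P1(v=0,ok=F)] out:-; in:-
Tick 5: [PARSE:P3(v=7,ok=F), VALIDATE:-, TRANSFORM:P2(v=0,ok=F), EMIT:-] out:P1(v=0); in:P3
Tick 6: [PARSE:-, VALIDATE:P3(v=7,ok=F), TRANSFORM:-, EMIT:P2(v=0,ok=F)] out:-; in:-
Tick 7: [PARSE:-, VALIDATE:-, TRANSFORM:P3(v=0,ok=F), EMIT:-] out:P2(v=0); in:-
Tick 8: [PARSE:P4(v=4,ok=F), VALIDATE:-, TRANSFORM:-, EMIT:P3(v=0,ok=F)] out:-; in:P4
At end of tick 8: ['P4', '-', '-', 'P3']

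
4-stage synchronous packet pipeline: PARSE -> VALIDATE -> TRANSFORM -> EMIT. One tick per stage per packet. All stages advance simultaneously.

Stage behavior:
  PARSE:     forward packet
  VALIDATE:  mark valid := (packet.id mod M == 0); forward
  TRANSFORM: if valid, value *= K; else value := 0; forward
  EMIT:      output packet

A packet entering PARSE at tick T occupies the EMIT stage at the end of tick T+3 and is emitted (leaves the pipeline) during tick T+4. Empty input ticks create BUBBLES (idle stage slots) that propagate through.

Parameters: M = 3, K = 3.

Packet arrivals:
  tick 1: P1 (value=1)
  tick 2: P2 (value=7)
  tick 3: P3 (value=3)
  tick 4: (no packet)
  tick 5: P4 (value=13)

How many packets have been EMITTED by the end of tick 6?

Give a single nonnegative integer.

Tick 1: [PARSE:P1(v=1,ok=F), VALIDATE:-, TRANSFORM:-, EMIT:-] out:-; in:P1
Tick 2: [PARSE:P2(v=7,ok=F), VALIDATE:P1(v=1,ok=F), TRANSFORM:-, EMIT:-] out:-; in:P2
Tick 3: [PARSE:P3(v=3,ok=F), VALIDATE:P2(v=7,ok=F), TRANSFORM:P1(v=0,ok=F), EMIT:-] out:-; in:P3
Tick 4: [PARSE:-, VALIDATE:P3(v=3,ok=T), TRANSFORM:P2(v=0,ok=F), EMIT:P1(v=0,ok=F)] out:-; in:-
Tick 5: [PARSE:P4(v=13,ok=F), VALIDATE:-, TRANSFORM:P3(v=9,ok=T), EMIT:P2(v=0,ok=F)] out:P1(v=0); in:P4
Tick 6: [PARSE:-, VALIDATE:P4(v=13,ok=F), TRANSFORM:-, EMIT:P3(v=9,ok=T)] out:P2(v=0); in:-
Emitted by tick 6: ['P1', 'P2']

Answer: 2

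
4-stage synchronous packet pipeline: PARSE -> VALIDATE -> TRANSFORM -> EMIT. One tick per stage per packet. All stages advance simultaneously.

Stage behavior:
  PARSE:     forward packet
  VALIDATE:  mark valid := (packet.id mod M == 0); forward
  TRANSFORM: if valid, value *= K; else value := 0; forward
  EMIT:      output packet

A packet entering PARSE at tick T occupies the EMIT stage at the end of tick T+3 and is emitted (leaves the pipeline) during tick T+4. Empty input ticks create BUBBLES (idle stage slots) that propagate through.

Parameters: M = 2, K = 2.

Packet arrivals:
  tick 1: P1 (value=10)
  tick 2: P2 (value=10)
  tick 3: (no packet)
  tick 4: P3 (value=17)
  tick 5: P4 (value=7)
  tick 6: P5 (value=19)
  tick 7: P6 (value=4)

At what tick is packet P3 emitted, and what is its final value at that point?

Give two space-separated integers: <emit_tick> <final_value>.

Answer: 8 0

Derivation:
Tick 1: [PARSE:P1(v=10,ok=F), VALIDATE:-, TRANSFORM:-, EMIT:-] out:-; in:P1
Tick 2: [PARSE:P2(v=10,ok=F), VALIDATE:P1(v=10,ok=F), TRANSFORM:-, EMIT:-] out:-; in:P2
Tick 3: [PARSE:-, VALIDATE:P2(v=10,ok=T), TRANSFORM:P1(v=0,ok=F), EMIT:-] out:-; in:-
Tick 4: [PARSE:P3(v=17,ok=F), VALIDATE:-, TRANSFORM:P2(v=20,ok=T), EMIT:P1(v=0,ok=F)] out:-; in:P3
Tick 5: [PARSE:P4(v=7,ok=F), VALIDATE:P3(v=17,ok=F), TRANSFORM:-, EMIT:P2(v=20,ok=T)] out:P1(v=0); in:P4
Tick 6: [PARSE:P5(v=19,ok=F), VALIDATE:P4(v=7,ok=T), TRANSFORM:P3(v=0,ok=F), EMIT:-] out:P2(v=20); in:P5
Tick 7: [PARSE:P6(v=4,ok=F), VALIDATE:P5(v=19,ok=F), TRANSFORM:P4(v=14,ok=T), EMIT:P3(v=0,ok=F)] out:-; in:P6
Tick 8: [PARSE:-, VALIDATE:P6(v=4,ok=T), TRANSFORM:P5(v=0,ok=F), EMIT:P4(v=14,ok=T)] out:P3(v=0); in:-
Tick 9: [PARSE:-, VALIDATE:-, TRANSFORM:P6(v=8,ok=T), EMIT:P5(v=0,ok=F)] out:P4(v=14); in:-
Tick 10: [PARSE:-, VALIDATE:-, TRANSFORM:-, EMIT:P6(v=8,ok=T)] out:P5(v=0); in:-
Tick 11: [PARSE:-, VALIDATE:-, TRANSFORM:-, EMIT:-] out:P6(v=8); in:-
P3: arrives tick 4, valid=False (id=3, id%2=1), emit tick 8, final value 0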